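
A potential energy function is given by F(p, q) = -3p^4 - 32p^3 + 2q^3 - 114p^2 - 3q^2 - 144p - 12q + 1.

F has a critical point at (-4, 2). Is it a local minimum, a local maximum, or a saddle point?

The mixed partial ∂²F/∂p∂q is 0, so the Hessian at any point is diag(F_pp, F_qq) = diag(-12(3p^2 + 16p + 19), 6(2q - 1)).
At (-4, 2): H = diag(-36, 18).
The eigenvalues have opposite signs, so H is indefinite: a saddle point.

saddle point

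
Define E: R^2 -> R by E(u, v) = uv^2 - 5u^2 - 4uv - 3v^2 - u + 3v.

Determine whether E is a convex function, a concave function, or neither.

neither

The term uv^2 is cubic, so the Hessian is not constant.
∂²E/∂v² = 2u - 6, which takes both signs as u varies (negative for sufficiently negative u). A diagonal entry of the Hessian changing sign means the Hessian is neither positive- nor negative-semidefinite on all of R^2.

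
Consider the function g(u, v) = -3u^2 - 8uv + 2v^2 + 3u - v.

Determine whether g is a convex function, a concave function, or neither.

neither

g is quadratic, so its Hessian is the constant matrix H = [[-6, -8], [-8, 4]].
det(H) = -88, tr(H) = -2.
det(H) < 0, so H is indefinite: neither convex nor concave.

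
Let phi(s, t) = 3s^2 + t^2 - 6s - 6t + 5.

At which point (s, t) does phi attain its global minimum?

(1, 3)

phi(s,t) separates as P(s) + Q(t) + 5, so its minimum is min P + min Q + 5.
P'(s) = 6s - 6 vanishes at s ∈ {1}; Q'(t) = 2(t - 3) vanishes at t ∈ {3}.
Local minima of P (where P''>0): P(1)=-3. Local minima of Q: Q(3)=-9.
So the global minimum of phi is P(1) + Q(3) + 5 = -3 − 9 + 5 = -7, attained at (1, 3).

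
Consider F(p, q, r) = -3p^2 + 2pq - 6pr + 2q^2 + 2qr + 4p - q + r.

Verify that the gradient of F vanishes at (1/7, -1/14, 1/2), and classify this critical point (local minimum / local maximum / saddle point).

saddle point

∇F = (-6p + 2q - 6r + 4, 2p + 4q + 2r - 1, -6p + 2q + 1); substituting (1/7, -1/14, 1/2) gives ∇F = (0, 0, 0), so (1/7, -1/14, 1/2) is indeed a critical point.
The Hessian is constant: H = [[-6, 2, -6], [2, 4, 2], [-6, 2, 0]].
Leading principal minors: Δ₁ = -6, Δ₂ = -28, Δ₃ = -168.
The minors fit neither the all-positive nor the alternating-sign pattern, so H is indefinite: a saddle point.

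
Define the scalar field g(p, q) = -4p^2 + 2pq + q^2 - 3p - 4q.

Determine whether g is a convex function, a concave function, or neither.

neither

g is quadratic, so its Hessian is the constant matrix H = [[-8, 2], [2, 2]].
det(H) = -20, tr(H) = -6.
det(H) < 0, so H is indefinite: neither convex nor concave.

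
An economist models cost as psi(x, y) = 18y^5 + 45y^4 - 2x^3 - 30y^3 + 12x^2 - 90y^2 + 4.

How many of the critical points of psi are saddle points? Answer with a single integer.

4

psi separates as a function of x plus a function of y, so ∇psi=0 decouples.
∂psi/∂x = -6x(x - 4) = 0 at x ∈ {0, 4}; ∂psi/∂y = 90y(y - 1)(y + 1)(y + 2) = 0 at y ∈ {-2, -1, 0, 1}.
The Hessian is diagonal: diag(psi_xx, psi_yy). Second derivatives: psi_xx(0)=24, psi_xx(4)=-24; psi_yy(-2)=-540, psi_yy(-1)=180, psi_yy(0)=-180, psi_yy(1)=540.
Saddle points occur where the two diagonal entries have opposite signs: (0, -2), (0, 0), (4, -1), (4, 1). Count: 4.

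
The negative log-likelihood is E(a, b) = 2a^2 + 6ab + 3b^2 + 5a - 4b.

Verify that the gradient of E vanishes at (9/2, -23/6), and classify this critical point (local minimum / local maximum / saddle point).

∇E = (4a + 6b + 5, 6a + 6b - 4); substituting (9/2, -23/6) gives ∇E = (0, 0), so (9/2, -23/6) is indeed a critical point.
The Hessian of E is constant: H = [[4, 6], [6, 6]].
det(H) = 4·6 − 6² = -12.
Since det(H) < 0, H is indefinite and the critical point is a saddle point.

saddle point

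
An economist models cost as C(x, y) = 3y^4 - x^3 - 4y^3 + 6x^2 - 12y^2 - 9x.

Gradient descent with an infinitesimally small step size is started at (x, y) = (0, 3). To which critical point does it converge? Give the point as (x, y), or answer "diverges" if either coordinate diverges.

(1, 2)

C is separable, so gradient descent decouples: x follows -∂C/∂x, y follows -∂C/∂y.
∂C/∂x = -3(x - 3)(x - 1); at x=0 this is -9, so x increases.
∂C/∂y = 12y(y - 2)(y + 1); at y=3 this is 144, so y decreases.
x converges to its nearest critical value 1 (a local min of the x-part); y converges to 2. The iterate converges to (1, 2).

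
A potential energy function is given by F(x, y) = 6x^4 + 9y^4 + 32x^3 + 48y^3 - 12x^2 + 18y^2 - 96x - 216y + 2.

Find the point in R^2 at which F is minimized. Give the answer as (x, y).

F(x,y) separates as P(x) + Q(y) + 2, so its minimum is min P + min Q + 2.
P'(x) = 24(x - 1)(x + 1)(x + 4) vanishes at x ∈ {-4, -1, 1}; Q'(y) = 36(y - 1)(y + 2)(y + 3) vanishes at y ∈ {-3, -2, 1}.
Local minima of P (where P''>0): P(-4)=-320, P(1)=-70. Local minima of Q: Q(-3)=243, Q(1)=-141.
So the global minimum of F is P(-4) + Q(1) + 2 = -320 − 141 + 2 = -459, attained at (-4, 1).

(-4, 1)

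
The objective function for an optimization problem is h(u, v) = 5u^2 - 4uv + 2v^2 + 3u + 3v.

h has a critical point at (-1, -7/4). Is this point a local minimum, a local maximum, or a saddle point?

The Hessian of h is constant: H = [[10, -4], [-4, 4]].
det(H) = 10·4 − (-4)² = 24.
det(H) > 0 and tr(H) = 14 > 0, so H is positive definite and the point is a local minimum.

local minimum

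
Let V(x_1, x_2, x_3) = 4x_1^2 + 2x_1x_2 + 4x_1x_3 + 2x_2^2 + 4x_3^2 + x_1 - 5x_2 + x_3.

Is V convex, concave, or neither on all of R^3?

V is quadratic, so its Hessian is the constant matrix H = [[8, 2, 4], [2, 4, 0], [4, 0, 8]].
Leading principal minors: 8, 28, 160.
All positive ⇒ H ≻ 0 ⇒ convex.

convex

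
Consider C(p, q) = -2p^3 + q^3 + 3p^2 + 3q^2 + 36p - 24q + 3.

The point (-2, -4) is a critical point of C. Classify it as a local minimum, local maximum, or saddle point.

The mixed partial ∂²C/∂p∂q is 0, so the Hessian at any point is diag(C_pp, C_qq) = diag(6(-2p + 1), 6(q + 1)).
At (-2, -4): H = diag(30, -18).
The eigenvalues have opposite signs, so H is indefinite: a saddle point.

saddle point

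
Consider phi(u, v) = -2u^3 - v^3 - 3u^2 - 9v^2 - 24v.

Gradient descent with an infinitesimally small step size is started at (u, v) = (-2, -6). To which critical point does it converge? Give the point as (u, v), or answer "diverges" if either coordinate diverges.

(-1, -4)

phi is separable, so gradient descent decouples: u follows -∂phi/∂u, v follows -∂phi/∂v.
∂phi/∂u = -6u(u + 1); at u=-2 this is -12, so u increases.
∂phi/∂v = -3(v + 2)(v + 4); at v=-6 this is -24, so v increases.
u converges to its nearest critical value -1 (a local min of the u-part); v converges to -4. The iterate converges to (-1, -4).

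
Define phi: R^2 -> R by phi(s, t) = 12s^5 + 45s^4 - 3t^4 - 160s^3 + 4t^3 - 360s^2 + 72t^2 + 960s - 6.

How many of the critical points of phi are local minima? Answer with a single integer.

phi separates as a function of s plus a function of t, so ∇phi=0 decouples.
∂phi/∂s = 60(s - 2)(s - 1)(s + 2)(s + 4) = 0 at s ∈ {-4, -2, 1, 2}; ∂phi/∂t = -12t(t - 4)(t + 3) = 0 at t ∈ {-3, 0, 4}.
The Hessian is diagonal: diag(phi_ss, phi_tt). Second derivatives: phi_ss(-4)=-3600, phi_ss(-2)=1440, phi_ss(1)=-900, phi_ss(2)=1440; phi_tt(-3)=-252, phi_tt(0)=144, phi_tt(4)=-336.
Local minima occur where both diagonal entries positive: (-2, 0), (2, 0). Count: 2.

2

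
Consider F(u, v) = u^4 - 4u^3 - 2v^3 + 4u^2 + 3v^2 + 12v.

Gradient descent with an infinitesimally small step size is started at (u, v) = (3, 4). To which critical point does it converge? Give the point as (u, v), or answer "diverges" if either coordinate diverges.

diverges

F is separable, so gradient descent decouples: u follows -∂F/∂u, v follows -∂F/∂v.
∂F/∂u = 4u(u - 2)(u - 1); at u=3 this is 24, so u decreases.
∂F/∂v = -6(v - 2)(v + 1); at v=4 this is -60, so v increases.
The v-coordinate has no critical point in that direction and runs off to infinity.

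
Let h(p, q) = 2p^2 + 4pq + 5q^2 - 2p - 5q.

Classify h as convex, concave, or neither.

h is quadratic, so its Hessian is the constant matrix H = [[4, 4], [4, 10]].
det(H) = 24, tr(H) = 14.
det(H) > 0 and tr(H) > 0, so H is positive definite everywhere: convex.

convex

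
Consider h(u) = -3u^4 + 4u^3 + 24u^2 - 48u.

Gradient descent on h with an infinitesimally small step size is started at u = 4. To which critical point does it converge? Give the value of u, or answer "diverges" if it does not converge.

diverges

h'(u) = -12(u - 2)(u - 1)(u + 2), so h'(4) = -432.
Gradient descent moves in the -h' direction, i.e. u is increasing.
There is no critical point above u=4, and h' keeps the same sign, so the iterate runs off to +∞.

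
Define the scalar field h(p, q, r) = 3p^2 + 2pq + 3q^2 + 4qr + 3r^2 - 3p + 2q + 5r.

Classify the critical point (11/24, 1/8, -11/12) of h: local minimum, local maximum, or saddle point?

local minimum

The Hessian is constant: H = [[6, 2, 0], [2, 6, 4], [0, 4, 6]].
Leading principal minors: Δ₁ = 6, Δ₂ = 32, Δ₃ = 96.
All leading minors are positive, so H is positive definite: a local minimum.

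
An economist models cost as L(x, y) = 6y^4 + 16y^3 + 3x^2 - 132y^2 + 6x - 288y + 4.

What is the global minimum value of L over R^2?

-1133

L(x,y) separates as P(x) + Q(y) + 4, so its minimum is min P + min Q + 4.
P'(x) = 6x + 6 vanishes at x ∈ {-1}; Q'(y) = 24(y - 3)(y + 1)(y + 4) vanishes at y ∈ {-4, -1, 3}.
Local minima of P (where P''>0): P(-1)=-3. Local minima of Q: Q(-4)=-448, Q(3)=-1134.
So the global minimum of L is P(-1) + Q(3) + 4 = -3 − 1134 + 4 = -1133, attained at (-1, 3).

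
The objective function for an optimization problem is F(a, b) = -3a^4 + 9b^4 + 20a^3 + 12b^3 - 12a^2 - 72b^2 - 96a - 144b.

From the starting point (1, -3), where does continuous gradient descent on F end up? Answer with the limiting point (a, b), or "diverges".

(2, -2)

F is separable, so gradient descent decouples: a follows -∂F/∂a, b follows -∂F/∂b.
∂F/∂a = -12(a - 4)(a - 2)(a + 1); at a=1 this is -72, so a increases.
∂F/∂b = 36(b - 2)(b + 1)(b + 2); at b=-3 this is -360, so b increases.
a converges to its nearest critical value 2 (a local min of the a-part); b converges to -2. The iterate converges to (2, -2).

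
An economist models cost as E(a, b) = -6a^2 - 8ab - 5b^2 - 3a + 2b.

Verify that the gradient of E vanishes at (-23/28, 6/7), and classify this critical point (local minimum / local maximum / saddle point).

local maximum

∇E = (-12a - 8b - 3, -8a - 10b + 2); substituting (-23/28, 6/7) gives ∇E = (0, 0), so (-23/28, 6/7) is indeed a critical point.
The Hessian of E is constant: H = [[-12, -8], [-8, -10]].
det(H) = (-12)·(-10) − (-8)² = 56.
det(H) > 0 and tr(H) = -22 < 0, so H is negative definite and the point is a local maximum.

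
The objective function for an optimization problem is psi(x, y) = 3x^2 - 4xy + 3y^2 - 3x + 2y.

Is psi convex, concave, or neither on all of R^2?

convex

psi is quadratic, so its Hessian is the constant matrix H = [[6, -4], [-4, 6]].
det(H) = 20, tr(H) = 12.
det(H) > 0 and tr(H) > 0, so H is positive definite everywhere: convex.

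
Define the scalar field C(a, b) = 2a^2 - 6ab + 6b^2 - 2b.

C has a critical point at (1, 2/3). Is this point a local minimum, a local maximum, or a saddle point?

The Hessian of C is constant: H = [[4, -6], [-6, 12]].
det(H) = 4·12 − (-6)² = 12.
det(H) > 0 and tr(H) = 16 > 0, so H is positive definite and the point is a local minimum.

local minimum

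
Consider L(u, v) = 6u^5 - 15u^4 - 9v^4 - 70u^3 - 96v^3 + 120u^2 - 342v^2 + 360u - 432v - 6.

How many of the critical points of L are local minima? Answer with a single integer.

2

L separates as a function of u plus a function of v, so ∇L=0 decouples.
∂L/∂u = 30(u - 3)(u - 2)(u + 1)(u + 2) = 0 at u ∈ {-2, -1, 2, 3}; ∂L/∂v = -36(v + 1)(v + 3)(v + 4) = 0 at v ∈ {-4, -3, -1}.
The Hessian is diagonal: diag(L_uu, L_vv). Second derivatives: L_uu(-2)=-600, L_uu(-1)=360, L_uu(2)=-360, L_uu(3)=600; L_vv(-4)=-108, L_vv(-3)=72, L_vv(-1)=-216.
Local minima occur where both diagonal entries positive: (-1, -3), (3, -3). Count: 2.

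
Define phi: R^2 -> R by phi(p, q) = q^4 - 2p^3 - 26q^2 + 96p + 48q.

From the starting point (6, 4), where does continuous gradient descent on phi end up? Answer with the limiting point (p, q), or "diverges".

diverges

phi is separable, so gradient descent decouples: p follows -∂phi/∂p, q follows -∂phi/∂q.
∂phi/∂p = -6(p - 4)(p + 4); at p=6 this is -120, so p increases.
∂phi/∂q = 4(q - 3)(q - 1)(q + 4); at q=4 this is 96, so q decreases.
The p-coordinate has no critical point in that direction and runs off to infinity.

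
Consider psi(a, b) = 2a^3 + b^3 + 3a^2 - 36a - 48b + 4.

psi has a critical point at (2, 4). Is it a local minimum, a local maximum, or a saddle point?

The mixed partial ∂²psi/∂a∂b is 0, so the Hessian at any point is diag(psi_aa, psi_bb) = diag(6(2a + 1), 6b).
At (2, 4): H = diag(30, 24).
Both eigenvalues are positive, so H is positive definite: a local minimum.

local minimum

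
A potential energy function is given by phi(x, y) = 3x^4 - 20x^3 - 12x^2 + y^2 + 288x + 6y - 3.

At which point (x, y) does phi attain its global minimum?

(-2, -3)

phi(x,y) separates as P(x) + Q(y) − 3, so its minimum is min P + min Q − 3.
P'(x) = 12(x - 4)(x - 3)(x + 2) vanishes at x ∈ {-2, 3, 4}; Q'(y) = 2y + 6 vanishes at y ∈ {-3}.
Local minima of P (where P''>0): P(-2)=-416, P(4)=448. Local minima of Q: Q(-3)=-9.
So the global minimum of phi is P(-2) + Q(-3) − 3 = -416 − 9 − 3 = -428, attained at (-2, -3).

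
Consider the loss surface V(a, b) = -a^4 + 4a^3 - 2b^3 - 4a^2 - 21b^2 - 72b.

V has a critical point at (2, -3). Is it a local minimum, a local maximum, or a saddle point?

The mixed partial ∂²V/∂a∂b is 0, so the Hessian at any point is diag(V_aa, V_bb) = diag(4(-3a^2 + 6a - 2), -6(2b + 7)).
At (2, -3): H = diag(-8, -6).
Both eigenvalues are negative, so H is negative definite: a local maximum.

local maximum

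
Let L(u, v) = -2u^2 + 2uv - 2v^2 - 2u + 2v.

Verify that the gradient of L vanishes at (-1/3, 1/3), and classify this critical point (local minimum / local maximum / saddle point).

∇L = (-4u + 2v - 2, 2u - 4v + 2); substituting (-1/3, 1/3) gives ∇L = (0, 0), so (-1/3, 1/3) is indeed a critical point.
The Hessian of L is constant: H = [[-4, 2], [2, -4]].
det(H) = (-4)·(-4) − 2² = 12.
det(H) > 0 and tr(H) = -8 < 0, so H is negative definite and the point is a local maximum.

local maximum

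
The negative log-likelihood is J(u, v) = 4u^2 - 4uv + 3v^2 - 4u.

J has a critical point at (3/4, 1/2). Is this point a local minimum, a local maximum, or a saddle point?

local minimum

The Hessian of J is constant: H = [[8, -4], [-4, 6]].
det(H) = 8·6 − (-4)² = 32.
det(H) > 0 and tr(H) = 14 > 0, so H is positive definite and the point is a local minimum.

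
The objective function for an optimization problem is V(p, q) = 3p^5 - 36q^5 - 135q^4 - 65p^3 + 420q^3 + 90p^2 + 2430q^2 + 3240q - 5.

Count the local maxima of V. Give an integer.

4

V separates as a function of p plus a function of q, so ∇V=0 decouples.
∂V/∂p = 15p(p - 3)(p - 1)(p + 4) = 0 at p ∈ {-4, 0, 1, 3}; ∂V/∂q = -180(q - 3)(q + 1)(q + 2)(q + 3) = 0 at q ∈ {-3, -2, -1, 3}.
The Hessian is diagonal: diag(V_pp, V_qq). Second derivatives: V_pp(-4)=-2100, V_pp(0)=180, V_pp(1)=-150, V_pp(3)=630; V_qq(-3)=2160, V_qq(-2)=-900, V_qq(-1)=1440, V_qq(3)=-21600.
Local maxima occur where both diagonal entries negative: (-4, -2), (-4, 3), (1, -2), (1, 3). Count: 4.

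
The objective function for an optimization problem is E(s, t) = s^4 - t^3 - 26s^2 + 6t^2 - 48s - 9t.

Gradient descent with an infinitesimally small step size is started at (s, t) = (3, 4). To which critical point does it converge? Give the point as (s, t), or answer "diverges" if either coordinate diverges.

diverges

E is separable, so gradient descent decouples: s follows -∂E/∂s, t follows -∂E/∂t.
∂E/∂s = 4(s - 4)(s + 1)(s + 3); at s=3 this is -96, so s increases.
∂E/∂t = -3(t - 3)(t - 1); at t=4 this is -9, so t increases.
The t-coordinate has no critical point in that direction and runs off to infinity.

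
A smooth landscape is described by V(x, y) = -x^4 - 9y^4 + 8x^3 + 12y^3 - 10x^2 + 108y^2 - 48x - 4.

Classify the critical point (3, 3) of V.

saddle point

The mixed partial ∂²V/∂x∂y is 0, so the Hessian at any point is diag(V_xx, V_yy) = diag(4(-3x^2 + 12x - 5), 36(-3y^2 + 2y + 6)).
At (3, 3): H = diag(16, -540).
The eigenvalues have opposite signs, so H is indefinite: a saddle point.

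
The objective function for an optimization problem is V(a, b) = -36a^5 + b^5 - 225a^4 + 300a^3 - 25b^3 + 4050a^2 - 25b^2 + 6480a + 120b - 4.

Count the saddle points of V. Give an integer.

8

V separates as a function of a plus a function of b, so ∇V=0 decouples.
∂V/∂a = -180(a - 3)(a + 1)(a + 3)(a + 4) = 0 at a ∈ {-4, -3, -1, 3}; ∂V/∂b = 5(b - 4)(b - 1)(b + 2)(b + 3) = 0 at b ∈ {-3, -2, 1, 4}.
The Hessian is diagonal: diag(V_aa, V_bb). Second derivatives: V_aa(-4)=3780, V_aa(-3)=-2160, V_aa(-1)=4320, V_aa(3)=-30240; V_bb(-3)=-140, V_bb(-2)=90, V_bb(1)=-180, V_bb(4)=630.
Saddle points occur where the two diagonal entries have opposite signs: (-4, -3), (-4, 1), (-3, -2), (-3, 4), (-1, -3), (-1, 1), (3, -2), (3, 4). Count: 8.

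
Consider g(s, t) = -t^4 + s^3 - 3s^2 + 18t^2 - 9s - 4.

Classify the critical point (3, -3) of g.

The mixed partial ∂²g/∂s∂t is 0, so the Hessian at any point is diag(g_ss, g_tt) = diag(6(s - 1), 12(-t^2 + 3)).
At (3, -3): H = diag(12, -72).
The eigenvalues have opposite signs, so H is indefinite: a saddle point.

saddle point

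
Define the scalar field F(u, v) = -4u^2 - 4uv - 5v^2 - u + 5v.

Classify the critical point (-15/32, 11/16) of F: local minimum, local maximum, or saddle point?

The Hessian of F is constant: H = [[-8, -4], [-4, -10]].
det(H) = (-8)·(-10) − (-4)² = 64.
det(H) > 0 and tr(H) = -18 < 0, so H is negative definite and the point is a local maximum.

local maximum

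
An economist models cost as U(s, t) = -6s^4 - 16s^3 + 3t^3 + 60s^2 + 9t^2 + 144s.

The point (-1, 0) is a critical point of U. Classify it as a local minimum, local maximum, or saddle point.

local minimum

The mixed partial ∂²U/∂s∂t is 0, so the Hessian at any point is diag(U_ss, U_tt) = diag(24(-3s^2 - 4s + 5), 18(t + 1)).
At (-1, 0): H = diag(144, 18).
Both eigenvalues are positive, so H is positive definite: a local minimum.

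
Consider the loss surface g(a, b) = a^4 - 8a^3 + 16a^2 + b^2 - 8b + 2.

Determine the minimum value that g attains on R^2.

g(a,b) separates as P(a) + Q(b) + 2, so its minimum is min P + min Q + 2.
P'(a) = 4a(a - 4)(a - 2) vanishes at a ∈ {0, 2, 4}; Q'(b) = 2b - 8 vanishes at b ∈ {4}.
Local minima of P (where P''>0): P(0)=0, P(4)=0. Local minima of Q: Q(4)=-16.
So the global minimum of g is P(0) + Q(4) + 2 = 0 − 16 + 2 = -14, attained at (0, 4).

-14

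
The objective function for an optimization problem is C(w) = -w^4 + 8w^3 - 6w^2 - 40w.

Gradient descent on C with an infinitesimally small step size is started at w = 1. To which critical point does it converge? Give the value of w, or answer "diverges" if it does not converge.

2

C'(w) = -4(w - 5)(w - 2)(w + 1), so C'(1) = -32.
Gradient descent moves in the -C' direction, i.e. w is increasing.
The nearest critical point in that direction is w = 2, where C'' = 36 > 0 (a local minimum). The iterate converges there.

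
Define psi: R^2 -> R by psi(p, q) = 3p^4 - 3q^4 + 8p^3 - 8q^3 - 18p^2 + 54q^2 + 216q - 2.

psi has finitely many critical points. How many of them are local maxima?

2

psi separates as a function of p plus a function of q, so ∇psi=0 decouples.
∂psi/∂p = 12p(p - 1)(p + 3) = 0 at p ∈ {-3, 0, 1}; ∂psi/∂q = -12(q - 3)(q + 2)(q + 3) = 0 at q ∈ {-3, -2, 3}.
The Hessian is diagonal: diag(psi_pp, psi_qq). Second derivatives: psi_pp(-3)=144, psi_pp(0)=-36, psi_pp(1)=48; psi_qq(-3)=-72, psi_qq(-2)=60, psi_qq(3)=-360.
Local maxima occur where both diagonal entries negative: (0, -3), (0, 3). Count: 2.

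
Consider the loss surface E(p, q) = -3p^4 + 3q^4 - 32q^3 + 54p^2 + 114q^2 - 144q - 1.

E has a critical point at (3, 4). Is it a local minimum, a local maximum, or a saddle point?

The mixed partial ∂²E/∂p∂q is 0, so the Hessian at any point is diag(E_pp, E_qq) = diag(36(-p^2 + 3), 12(3q^2 - 16q + 19)).
At (3, 4): H = diag(-216, 36).
The eigenvalues have opposite signs, so H is indefinite: a saddle point.

saddle point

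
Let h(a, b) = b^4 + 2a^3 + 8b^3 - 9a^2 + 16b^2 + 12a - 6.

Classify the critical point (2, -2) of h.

saddle point

The mixed partial ∂²h/∂a∂b is 0, so the Hessian at any point is diag(h_aa, h_bb) = diag(6(2a - 3), 4(3b^2 + 12b + 8)).
At (2, -2): H = diag(6, -16).
The eigenvalues have opposite signs, so H is indefinite: a saddle point.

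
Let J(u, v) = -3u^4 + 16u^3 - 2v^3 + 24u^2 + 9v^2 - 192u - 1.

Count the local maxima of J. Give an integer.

J separates as a function of u plus a function of v, so ∇J=0 decouples.
∂J/∂u = -12(u - 4)(u - 2)(u + 2) = 0 at u ∈ {-2, 2, 4}; ∂J/∂v = -6v(v - 3) = 0 at v ∈ {0, 3}.
The Hessian is diagonal: diag(J_uu, J_vv). Second derivatives: J_uu(-2)=-288, J_uu(2)=96, J_uu(4)=-144; J_vv(0)=18, J_vv(3)=-18.
Local maxima occur where both diagonal entries negative: (-2, 3), (4, 3). Count: 2.

2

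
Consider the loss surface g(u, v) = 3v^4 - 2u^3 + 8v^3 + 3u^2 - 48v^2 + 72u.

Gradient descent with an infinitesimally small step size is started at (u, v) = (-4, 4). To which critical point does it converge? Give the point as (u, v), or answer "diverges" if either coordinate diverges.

g is separable, so gradient descent decouples: u follows -∂g/∂u, v follows -∂g/∂v.
∂g/∂u = -6(u - 4)(u + 3); at u=-4 this is -48, so u increases.
∂g/∂v = 12v(v - 2)(v + 4); at v=4 this is 768, so v decreases.
u converges to its nearest critical value -3 (a local min of the u-part); v converges to 2. The iterate converges to (-3, 2).

(-3, 2)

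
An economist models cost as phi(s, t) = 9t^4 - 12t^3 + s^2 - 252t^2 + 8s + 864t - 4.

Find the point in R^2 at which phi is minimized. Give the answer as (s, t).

(-4, -4)

phi(s,t) separates as P(s) + Q(t) − 4, so its minimum is min P + min Q − 4.
P'(s) = 2s + 8 vanishes at s ∈ {-4}; Q'(t) = 36(t - 3)(t - 2)(t + 4) vanishes at t ∈ {-4, 2, 3}.
Local minima of P (where P''>0): P(-4)=-16. Local minima of Q: Q(-4)=-4416, Q(3)=729.
So the global minimum of phi is P(-4) + Q(-4) − 4 = -16 − 4416 − 4 = -4436, attained at (-4, -4).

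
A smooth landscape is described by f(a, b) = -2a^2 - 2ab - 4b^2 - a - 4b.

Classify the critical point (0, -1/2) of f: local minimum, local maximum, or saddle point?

The Hessian of f is constant: H = [[-4, -2], [-2, -8]].
det(H) = (-4)·(-8) − (-2)² = 28.
det(H) > 0 and tr(H) = -12 < 0, so H is negative definite and the point is a local maximum.

local maximum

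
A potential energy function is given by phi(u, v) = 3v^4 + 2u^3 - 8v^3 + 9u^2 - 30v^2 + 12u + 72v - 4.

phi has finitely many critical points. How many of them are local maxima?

phi separates as a function of u plus a function of v, so ∇phi=0 decouples.
∂phi/∂u = 6(u + 1)(u + 2) = 0 at u ∈ {-2, -1}; ∂phi/∂v = 12(v - 3)(v - 1)(v + 2) = 0 at v ∈ {-2, 1, 3}.
The Hessian is diagonal: diag(phi_uu, phi_vv). Second derivatives: phi_uu(-2)=-6, phi_uu(-1)=6; phi_vv(-2)=180, phi_vv(1)=-72, phi_vv(3)=120.
Local maxima occur where both diagonal entries negative: (-2, 1). Count: 1.

1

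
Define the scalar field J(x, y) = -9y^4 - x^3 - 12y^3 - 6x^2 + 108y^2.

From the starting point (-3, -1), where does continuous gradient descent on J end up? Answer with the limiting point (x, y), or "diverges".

J is separable, so gradient descent decouples: x follows -∂J/∂x, y follows -∂J/∂y.
∂J/∂x = -3x(x + 4); at x=-3 this is 9, so x decreases.
∂J/∂y = -36y(y - 2)(y + 3); at y=-1 this is -216, so y increases.
x converges to its nearest critical value -4 (a local min of the x-part); y converges to 0. The iterate converges to (-4, 0).

(-4, 0)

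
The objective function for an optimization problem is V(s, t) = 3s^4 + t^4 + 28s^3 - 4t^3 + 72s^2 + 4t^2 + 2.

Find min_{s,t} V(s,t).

V(s,t) separates as P(s) + Q(t) + 2, so its minimum is min P + min Q + 2.
P'(s) = 12s(s + 3)(s + 4) vanishes at s ∈ {-4, -3, 0}; Q'(t) = 4t(t - 2)(t - 1) vanishes at t ∈ {0, 1, 2}.
Local minima of P (where P''>0): P(-4)=128, P(0)=0. Local minima of Q: Q(0)=0, Q(2)=0.
So the global minimum of V is P(0) + Q(0) + 2 = 0 + 0 + 2 = 2, attained at (0, 0).

2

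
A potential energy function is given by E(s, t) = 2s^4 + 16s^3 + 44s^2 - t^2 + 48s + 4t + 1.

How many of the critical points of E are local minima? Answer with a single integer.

E separates as a function of s plus a function of t, so ∇E=0 decouples.
∂E/∂s = 8(s + 1)(s + 2)(s + 3) = 0 at s ∈ {-3, -2, -1}; ∂E/∂t = -2(t - 2) = 0 at t ∈ {2}.
The Hessian is diagonal: diag(E_ss, E_tt). Second derivatives: E_ss(-3)=16, E_ss(-2)=-8, E_ss(-1)=16; E_tt(2)=-2.
Local minima occur where both diagonal entries positive: none. Count: 0.

0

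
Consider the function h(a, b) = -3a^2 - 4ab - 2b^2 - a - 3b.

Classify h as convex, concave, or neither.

h is quadratic, so its Hessian is the constant matrix H = [[-6, -4], [-4, -4]].
det(H) = 8, tr(H) = -10.
det(H) > 0 and tr(H) < 0, so H is negative definite everywhere: concave.

concave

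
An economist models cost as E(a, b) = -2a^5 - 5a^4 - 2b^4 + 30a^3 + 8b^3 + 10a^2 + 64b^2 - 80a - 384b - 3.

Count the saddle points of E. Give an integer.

E separates as a function of a plus a function of b, so ∇E=0 decouples.
∂E/∂a = -10(a - 2)(a - 1)(a + 1)(a + 4) = 0 at a ∈ {-4, -1, 1, 2}; ∂E/∂b = -8(b - 4)(b - 3)(b + 4) = 0 at b ∈ {-4, 3, 4}.
The Hessian is diagonal: diag(E_aa, E_bb). Second derivatives: E_aa(-4)=900, E_aa(-1)=-180, E_aa(1)=100, E_aa(2)=-180; E_bb(-4)=-448, E_bb(3)=56, E_bb(4)=-64.
Saddle points occur where the two diagonal entries have opposite signs: (-4, -4), (-4, 4), (-1, 3), (1, -4), (1, 4), (2, 3). Count: 6.

6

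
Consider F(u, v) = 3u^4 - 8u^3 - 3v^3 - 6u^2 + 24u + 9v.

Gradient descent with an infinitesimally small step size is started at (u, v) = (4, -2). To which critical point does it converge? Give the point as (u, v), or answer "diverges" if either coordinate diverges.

(2, -1)

F is separable, so gradient descent decouples: u follows -∂F/∂u, v follows -∂F/∂v.
∂F/∂u = 12(u - 2)(u - 1)(u + 1); at u=4 this is 360, so u decreases.
∂F/∂v = -9(v - 1)(v + 1); at v=-2 this is -27, so v increases.
u converges to its nearest critical value 2 (a local min of the u-part); v converges to -1. The iterate converges to (2, -1).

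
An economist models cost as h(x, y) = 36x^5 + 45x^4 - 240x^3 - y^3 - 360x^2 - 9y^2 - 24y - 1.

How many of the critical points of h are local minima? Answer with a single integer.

2

h separates as a function of x plus a function of y, so ∇h=0 decouples.
∂h/∂x = 180x(x - 2)(x + 1)(x + 2) = 0 at x ∈ {-2, -1, 0, 2}; ∂h/∂y = -3(y + 2)(y + 4) = 0 at y ∈ {-4, -2}.
The Hessian is diagonal: diag(h_xx, h_yy). Second derivatives: h_xx(-2)=-1440, h_xx(-1)=540, h_xx(0)=-720, h_xx(2)=4320; h_yy(-4)=6, h_yy(-2)=-6.
Local minima occur where both diagonal entries positive: (-1, -4), (2, -4). Count: 2.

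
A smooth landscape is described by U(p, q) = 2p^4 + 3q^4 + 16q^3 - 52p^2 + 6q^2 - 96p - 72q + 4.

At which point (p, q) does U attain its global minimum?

(4, 1)

U(p,q) separates as A(p) + B(q) + 4, so its minimum is min A + min B + 4.
A'(p) = 8(p - 4)(p + 1)(p + 3) vanishes at p ∈ {-3, -1, 4}; B'(q) = 12(q - 1)(q + 2)(q + 3) vanishes at q ∈ {-3, -2, 1}.
Local minima of A (where A''>0): A(-3)=-18, A(4)=-704. Local minima of B: B(-3)=81, B(1)=-47.
So the global minimum of U is A(4) + B(1) + 4 = -704 − 47 + 4 = -747, attained at (4, 1).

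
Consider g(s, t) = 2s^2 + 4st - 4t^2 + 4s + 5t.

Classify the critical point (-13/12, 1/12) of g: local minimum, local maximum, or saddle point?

The Hessian of g is constant: H = [[4, 4], [4, -8]].
det(H) = 4·(-8) − 4² = -48.
Since det(H) < 0, H is indefinite and the critical point is a saddle point.

saddle point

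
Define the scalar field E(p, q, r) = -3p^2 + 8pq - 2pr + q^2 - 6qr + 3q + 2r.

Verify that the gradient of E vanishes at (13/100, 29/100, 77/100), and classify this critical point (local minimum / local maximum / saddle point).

∇E = (-6p + 8q - 2r, 8p + 2q - 6r + 3, -2p - 6q + 2); substituting (13/100, 29/100, 77/100) gives ∇E = (0, 0, 0), so (13/100, 29/100, 77/100) is indeed a critical point.
The Hessian is constant: H = [[-6, 8, -2], [8, 2, -6], [-2, -6, 0]].
Leading principal minors: Δ₁ = -6, Δ₂ = -76, Δ₃ = 400.
The minors fit neither the all-positive nor the alternating-sign pattern, so H is indefinite: a saddle point.

saddle point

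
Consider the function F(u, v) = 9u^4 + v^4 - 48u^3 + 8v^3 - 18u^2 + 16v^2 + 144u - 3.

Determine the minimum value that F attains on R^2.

F(u,v) separates as P(u) + Q(v) − 3, so its minimum is min P + min Q − 3.
P'(u) = 36(u - 4)(u - 1)(u + 1) vanishes at u ∈ {-1, 1, 4}; Q'(v) = 4v(v + 2)(v + 4) vanishes at v ∈ {-4, -2, 0}.
Local minima of P (where P''>0): P(-1)=-105, P(4)=-480. Local minima of Q: Q(-4)=0, Q(0)=0.
So the global minimum of F is P(4) + Q(-4) − 3 = -480 + 0 − 3 = -483, attained at (4, -4).

-483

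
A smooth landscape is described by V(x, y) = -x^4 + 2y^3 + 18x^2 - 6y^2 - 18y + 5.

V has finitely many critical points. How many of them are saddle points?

V separates as a function of x plus a function of y, so ∇V=0 decouples.
∂V/∂x = -4x(x - 3)(x + 3) = 0 at x ∈ {-3, 0, 3}; ∂V/∂y = 6(y - 3)(y + 1) = 0 at y ∈ {-1, 3}.
The Hessian is diagonal: diag(V_xx, V_yy). Second derivatives: V_xx(-3)=-72, V_xx(0)=36, V_xx(3)=-72; V_yy(-1)=-24, V_yy(3)=24.
Saddle points occur where the two diagonal entries have opposite signs: (-3, 3), (0, -1), (3, 3). Count: 3.

3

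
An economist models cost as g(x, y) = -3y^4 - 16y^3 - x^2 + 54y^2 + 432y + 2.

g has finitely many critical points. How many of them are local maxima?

2

g separates as a function of x plus a function of y, so ∇g=0 decouples.
∂g/∂x = -2x = 0 at x ∈ {0}; ∂g/∂y = -12(y - 3)(y + 3)(y + 4) = 0 at y ∈ {-4, -3, 3}.
The Hessian is diagonal: diag(g_xx, g_yy). Second derivatives: g_xx(0)=-2; g_yy(-4)=-84, g_yy(-3)=72, g_yy(3)=-504.
Local maxima occur where both diagonal entries negative: (0, -4), (0, 3). Count: 2.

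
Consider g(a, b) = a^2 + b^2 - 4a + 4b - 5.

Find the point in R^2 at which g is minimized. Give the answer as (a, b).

(2, -2)

g(a,b) separates as P(a) + Q(b) − 5, so its minimum is min P + min Q − 5.
P'(a) = 2a - 4 vanishes at a ∈ {2}; Q'(b) = 2b + 4 vanishes at b ∈ {-2}.
Local minima of P (where P''>0): P(2)=-4. Local minima of Q: Q(-2)=-4.
So the global minimum of g is P(2) + Q(-2) − 5 = -4 − 4 − 5 = -13, attained at (2, -2).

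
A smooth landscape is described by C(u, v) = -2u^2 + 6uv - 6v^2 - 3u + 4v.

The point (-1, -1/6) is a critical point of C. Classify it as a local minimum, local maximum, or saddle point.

The Hessian of C is constant: H = [[-4, 6], [6, -12]].
det(H) = (-4)·(-12) − 6² = 12.
det(H) > 0 and tr(H) = -16 < 0, so H is negative definite and the point is a local maximum.

local maximum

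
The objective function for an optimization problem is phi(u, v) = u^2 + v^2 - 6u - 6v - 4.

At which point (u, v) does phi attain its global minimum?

(3, 3)

phi(u,v) separates as P(u) + Q(v) − 4, so its minimum is min P + min Q − 4.
P'(u) = 2u - 6 vanishes at u ∈ {3}; Q'(v) = 2v - 6 vanishes at v ∈ {3}.
Local minima of P (where P''>0): P(3)=-9. Local minima of Q: Q(3)=-9.
So the global minimum of phi is P(3) + Q(3) − 4 = -9 − 9 − 4 = -22, attained at (3, 3).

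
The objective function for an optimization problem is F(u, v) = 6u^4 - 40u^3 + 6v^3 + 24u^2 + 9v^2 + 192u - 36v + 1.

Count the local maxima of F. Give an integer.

1

F separates as a function of u plus a function of v, so ∇F=0 decouples.
∂F/∂u = 24(u - 4)(u - 2)(u + 1) = 0 at u ∈ {-1, 2, 4}; ∂F/∂v = 18(v - 1)(v + 2) = 0 at v ∈ {-2, 1}.
The Hessian is diagonal: diag(F_uu, F_vv). Second derivatives: F_uu(-1)=360, F_uu(2)=-144, F_uu(4)=240; F_vv(-2)=-54, F_vv(1)=54.
Local maxima occur where both diagonal entries negative: (2, -2). Count: 1.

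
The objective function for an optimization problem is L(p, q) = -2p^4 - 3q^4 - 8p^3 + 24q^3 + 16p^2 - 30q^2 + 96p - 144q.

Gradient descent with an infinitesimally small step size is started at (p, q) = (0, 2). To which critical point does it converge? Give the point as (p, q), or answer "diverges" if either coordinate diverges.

(-2, 3)

L is separable, so gradient descent decouples: p follows -∂L/∂p, q follows -∂L/∂q.
∂L/∂p = -8(p - 2)(p + 2)(p + 3); at p=0 this is 96, so p decreases.
∂L/∂q = -12(q - 4)(q - 3)(q + 1); at q=2 this is -72, so q increases.
p converges to its nearest critical value -2 (a local min of the p-part); q converges to 3. The iterate converges to (-2, 3).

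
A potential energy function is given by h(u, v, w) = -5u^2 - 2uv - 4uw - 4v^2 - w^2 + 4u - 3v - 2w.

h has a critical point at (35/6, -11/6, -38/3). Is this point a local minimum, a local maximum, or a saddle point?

The Hessian is constant: H = [[-10, -2, -4], [-2, -8, 0], [-4, 0, -2]].
Leading principal minors: Δ₁ = -10, Δ₂ = 76, Δ₃ = -24.
The minors alternate sign starting negative (−, +, −), so H is negative definite: a local maximum.

local maximum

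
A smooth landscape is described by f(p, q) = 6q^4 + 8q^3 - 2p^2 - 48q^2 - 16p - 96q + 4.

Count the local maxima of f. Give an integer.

f separates as a function of p plus a function of q, so ∇f=0 decouples.
∂f/∂p = -4(p + 4) = 0 at p ∈ {-4}; ∂f/∂q = 24(q - 2)(q + 1)(q + 2) = 0 at q ∈ {-2, -1, 2}.
The Hessian is diagonal: diag(f_pp, f_qq). Second derivatives: f_pp(-4)=-4; f_qq(-2)=96, f_qq(-1)=-72, f_qq(2)=288.
Local maxima occur where both diagonal entries negative: (-4, -1). Count: 1.

1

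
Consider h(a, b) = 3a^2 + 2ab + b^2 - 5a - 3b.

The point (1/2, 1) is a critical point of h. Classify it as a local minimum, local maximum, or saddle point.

The Hessian of h is constant: H = [[6, 2], [2, 2]].
det(H) = 6·2 − 2² = 8.
det(H) > 0 and tr(H) = 8 > 0, so H is positive definite and the point is a local minimum.

local minimum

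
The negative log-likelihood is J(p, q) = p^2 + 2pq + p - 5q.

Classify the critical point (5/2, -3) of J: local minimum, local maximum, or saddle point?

The Hessian of J is constant: H = [[2, 2], [2, 0]].
det(H) = 2·0 − 2² = -4.
Since det(H) < 0, H is indefinite and the critical point is a saddle point.

saddle point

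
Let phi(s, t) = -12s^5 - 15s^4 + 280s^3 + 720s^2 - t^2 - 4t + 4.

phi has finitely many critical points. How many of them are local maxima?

2

phi separates as a function of s plus a function of t, so ∇phi=0 decouples.
∂phi/∂s = -60s(s - 4)(s + 2)(s + 3) = 0 at s ∈ {-3, -2, 0, 4}; ∂phi/∂t = -2(t + 2) = 0 at t ∈ {-2}.
The Hessian is diagonal: diag(phi_ss, phi_tt). Second derivatives: phi_ss(-3)=1260, phi_ss(-2)=-720, phi_ss(0)=1440, phi_ss(4)=-10080; phi_tt(-2)=-2.
Local maxima occur where both diagonal entries negative: (-2, -2), (4, -2). Count: 2.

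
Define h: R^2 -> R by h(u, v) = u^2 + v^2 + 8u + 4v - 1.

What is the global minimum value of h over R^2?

-21

h(u,v) separates as P(u) + Q(v) − 1, so its minimum is min P + min Q − 1.
P'(u) = 2u + 8 vanishes at u ∈ {-4}; Q'(v) = 2v + 4 vanishes at v ∈ {-2}.
Local minima of P (where P''>0): P(-4)=-16. Local minima of Q: Q(-2)=-4.
So the global minimum of h is P(-4) + Q(-2) − 1 = -16 − 4 − 1 = -21, attained at (-4, -2).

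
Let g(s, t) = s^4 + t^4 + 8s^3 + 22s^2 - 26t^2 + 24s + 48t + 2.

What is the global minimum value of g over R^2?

-359

g(s,t) separates as P(s) + Q(t) + 2, so its minimum is min P + min Q + 2.
P'(s) = 4(s + 1)(s + 2)(s + 3) vanishes at s ∈ {-3, -2, -1}; Q'(t) = 4(t - 3)(t - 1)(t + 4) vanishes at t ∈ {-4, 1, 3}.
Local minima of P (where P''>0): P(-3)=-9, P(-1)=-9. Local minima of Q: Q(-4)=-352, Q(3)=-9.
So the global minimum of g is P(-3) + Q(-4) + 2 = -9 − 352 + 2 = -359, attained at (-3, -4).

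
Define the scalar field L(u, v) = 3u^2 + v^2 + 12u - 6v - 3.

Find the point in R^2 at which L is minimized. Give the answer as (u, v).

L(u,v) separates as P(u) + Q(v) − 3, so its minimum is min P + min Q − 3.
P'(u) = 6u + 12 vanishes at u ∈ {-2}; Q'(v) = 2v - 6 vanishes at v ∈ {3}.
Local minima of P (where P''>0): P(-2)=-12. Local minima of Q: Q(3)=-9.
So the global minimum of L is P(-2) + Q(3) − 3 = -12 − 9 − 3 = -24, attained at (-2, 3).

(-2, 3)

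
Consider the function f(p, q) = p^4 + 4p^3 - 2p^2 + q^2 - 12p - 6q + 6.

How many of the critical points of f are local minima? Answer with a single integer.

f separates as a function of p plus a function of q, so ∇f=0 decouples.
∂f/∂p = 4(p - 1)(p + 1)(p + 3) = 0 at p ∈ {-3, -1, 1}; ∂f/∂q = 2(q - 3) = 0 at q ∈ {3}.
The Hessian is diagonal: diag(f_pp, f_qq). Second derivatives: f_pp(-3)=32, f_pp(-1)=-16, f_pp(1)=32; f_qq(3)=2.
Local minima occur where both diagonal entries positive: (-3, 3), (1, 3). Count: 2.

2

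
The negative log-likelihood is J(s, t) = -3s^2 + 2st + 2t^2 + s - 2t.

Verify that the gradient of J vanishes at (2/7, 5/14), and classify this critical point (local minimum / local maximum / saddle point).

saddle point

∇J = (-6s + 2t + 1, 2s + 4t - 2); substituting (2/7, 5/14) gives ∇J = (0, 0), so (2/7, 5/14) is indeed a critical point.
The Hessian of J is constant: H = [[-6, 2], [2, 4]].
det(H) = (-6)·4 − 2² = -28.
Since det(H) < 0, H is indefinite and the critical point is a saddle point.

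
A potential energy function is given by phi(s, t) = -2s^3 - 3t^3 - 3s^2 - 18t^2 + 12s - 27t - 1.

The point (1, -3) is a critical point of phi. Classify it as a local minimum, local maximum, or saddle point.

saddle point

The mixed partial ∂²phi/∂s∂t is 0, so the Hessian at any point is diag(phi_ss, phi_tt) = diag(-6(2s + 1), -18(t + 2)).
At (1, -3): H = diag(-18, 18).
The eigenvalues have opposite signs, so H is indefinite: a saddle point.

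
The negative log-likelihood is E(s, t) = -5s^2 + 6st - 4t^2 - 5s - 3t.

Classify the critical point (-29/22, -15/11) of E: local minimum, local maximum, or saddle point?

local maximum

The Hessian of E is constant: H = [[-10, 6], [6, -8]].
det(H) = (-10)·(-8) − 6² = 44.
det(H) > 0 and tr(H) = -18 < 0, so H is negative definite and the point is a local maximum.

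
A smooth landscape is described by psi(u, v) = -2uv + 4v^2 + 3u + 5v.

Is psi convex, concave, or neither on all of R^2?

neither

psi is quadratic, so its Hessian is the constant matrix H = [[0, -2], [-2, 8]].
det(H) = -4, tr(H) = 8.
det(H) < 0, so H is indefinite: neither convex nor concave.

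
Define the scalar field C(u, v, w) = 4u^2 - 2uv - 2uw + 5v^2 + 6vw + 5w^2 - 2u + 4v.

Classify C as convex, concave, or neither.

convex

C is quadratic, so its Hessian is the constant matrix H = [[8, -2, -2], [-2, 10, 6], [-2, 6, 10]].
Leading principal minors: 8, 76, 480.
All positive ⇒ H ≻ 0 ⇒ convex.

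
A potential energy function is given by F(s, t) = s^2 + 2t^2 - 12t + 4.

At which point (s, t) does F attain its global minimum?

F(s,t) separates as P(s) + Q(t) + 4, so its minimum is min P + min Q + 4.
P'(s) = 2s vanishes at s ∈ {0}; Q'(t) = 4(t - 3) vanishes at t ∈ {3}.
Local minima of P (where P''>0): P(0)=0. Local minima of Q: Q(3)=-18.
So the global minimum of F is P(0) + Q(3) + 4 = 0 − 18 + 4 = -14, attained at (0, 3).

(0, 3)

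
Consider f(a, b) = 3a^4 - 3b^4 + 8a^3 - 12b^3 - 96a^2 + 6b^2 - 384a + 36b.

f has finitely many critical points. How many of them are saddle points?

5

f separates as a function of a plus a function of b, so ∇f=0 decouples.
∂f/∂a = 12(a - 4)(a + 2)(a + 4) = 0 at a ∈ {-4, -2, 4}; ∂f/∂b = -12(b - 1)(b + 1)(b + 3) = 0 at b ∈ {-3, -1, 1}.
The Hessian is diagonal: diag(f_aa, f_bb). Second derivatives: f_aa(-4)=192, f_aa(-2)=-144, f_aa(4)=576; f_bb(-3)=-96, f_bb(-1)=48, f_bb(1)=-96.
Saddle points occur where the two diagonal entries have opposite signs: (-4, -3), (-4, 1), (-2, -1), (4, -3), (4, 1). Count: 5.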